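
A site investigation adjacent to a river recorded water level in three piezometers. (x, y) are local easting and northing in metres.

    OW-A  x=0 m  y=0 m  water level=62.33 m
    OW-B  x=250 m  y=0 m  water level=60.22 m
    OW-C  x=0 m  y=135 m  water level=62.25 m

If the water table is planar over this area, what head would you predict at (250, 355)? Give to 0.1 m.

∂h/∂x = (60.22 − 62.33) / (250 − 0) = -0.008440
∂h/∂y = (62.25 − 62.33) / (135 − 0) = -0.0005926
h(250, 355) = 62.33 + (-0.008440)·(250) + (-0.0005926)·(355) = 62.33 -2.110 -0.210 = 60.010 m.

60.0 m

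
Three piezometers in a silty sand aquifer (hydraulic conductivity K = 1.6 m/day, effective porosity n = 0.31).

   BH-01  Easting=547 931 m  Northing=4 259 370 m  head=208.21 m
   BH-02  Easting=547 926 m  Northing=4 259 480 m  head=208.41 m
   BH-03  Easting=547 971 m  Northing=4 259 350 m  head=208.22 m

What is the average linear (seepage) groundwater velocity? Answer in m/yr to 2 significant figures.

Taking BH-01 as reference: BH-02−BH-01 = (-5, 110, +0.20); BH-03−BH-01 = (40, -20, +0.01).
Solve a·Δx + b·Δy = Δh: det = (-5)·(-20) − 40·110 = -4300.
∂h/∂x = [(+0.20)·(-20) − (+0.01)·110] / -4300 = +0.001186
∂h/∂y = [(-5)·(+0.01) − 40·(+0.20)] / -4300 = +0.001872
|∇h| = √(0.001186² + 0.001872²) = 0.002216
Seepage velocity v = K·i/n = 1.6 × 0.002216 / 0.31 = 0.01144 m/day = 4.178 m/yr.

4.2 m/yr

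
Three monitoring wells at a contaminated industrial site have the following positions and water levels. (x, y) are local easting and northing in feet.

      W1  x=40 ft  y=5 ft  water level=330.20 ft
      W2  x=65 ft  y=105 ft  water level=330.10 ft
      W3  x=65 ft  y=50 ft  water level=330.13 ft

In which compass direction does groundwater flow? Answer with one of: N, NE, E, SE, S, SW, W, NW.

E

Taking W1 as reference: W2−W1 = (25, 100, -0.10); W3−W1 = (25, 45, -0.07).
Solve a·Δx + b·Δy = Δh: det = 25·45 − 25·100 = -1375.
∂h/∂x = [(-0.10)·45 − (-0.07)·100] / -1375 = -0.001818
∂h/∂y = [25·(-0.07) − 25·(-0.10)] / -1375 = -0.0005455
Flow = −∇h = (+0.001818 east, +0.0005455 north), which points east.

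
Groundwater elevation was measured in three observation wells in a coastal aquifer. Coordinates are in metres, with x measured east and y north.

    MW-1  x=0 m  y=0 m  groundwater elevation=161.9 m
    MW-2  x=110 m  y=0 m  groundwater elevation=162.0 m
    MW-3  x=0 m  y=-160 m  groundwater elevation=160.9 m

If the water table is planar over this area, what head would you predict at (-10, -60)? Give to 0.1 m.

∂h/∂x = (162.0 − 161.9) / (110 − 0) = +0.0009091
∂h/∂y = (160.9 − 161.9) / (-160 − 0) = +0.006250
h(-10, -60) = 161.9 + (+0.0009091)·(-10) + (+0.006250)·(-60) = 161.9 -0.009 -0.375 = 161.516 m.

161.5 m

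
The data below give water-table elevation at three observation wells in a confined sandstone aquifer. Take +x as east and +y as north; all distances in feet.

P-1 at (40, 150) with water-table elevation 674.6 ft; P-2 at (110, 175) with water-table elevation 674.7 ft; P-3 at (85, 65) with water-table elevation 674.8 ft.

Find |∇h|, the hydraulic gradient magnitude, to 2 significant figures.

With h = a·x + b·y + c and P-1 as origin, the differences give:
  70·a + 25·b = +0.1
  45·a + (-85)·b = +0.2
Eliminate b (×(-85) and ×25, subtract): -7075·a = -13.50 → a = ∂h/∂x = +0.001908
Back-substitute: b = ∂h/∂y = -0.001343.
|∇h| = √(0.001908² + -0.001343²) = 0.002333

0.0023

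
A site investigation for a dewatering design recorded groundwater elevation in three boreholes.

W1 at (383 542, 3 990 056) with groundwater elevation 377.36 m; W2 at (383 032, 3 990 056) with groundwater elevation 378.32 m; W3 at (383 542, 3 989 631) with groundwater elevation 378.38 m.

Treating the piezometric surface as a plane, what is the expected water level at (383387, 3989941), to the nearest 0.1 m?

377.9 m

∂h/∂x = (378.32 − 377.36) / (383032 − 383542) = -0.001882
∂h/∂y = (378.38 − 377.36) / (3989631 − 3990056) = -0.002400
h(383387, 3989941) = 377.36 + (-0.001882)·(-155) + (-0.002400)·(-115) = 377.36 +0.292 +0.276 = 377.928 m.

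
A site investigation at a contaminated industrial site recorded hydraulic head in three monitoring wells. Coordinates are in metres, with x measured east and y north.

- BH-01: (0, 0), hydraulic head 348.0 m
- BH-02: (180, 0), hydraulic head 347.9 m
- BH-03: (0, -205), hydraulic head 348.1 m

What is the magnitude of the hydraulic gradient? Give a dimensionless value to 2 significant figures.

∂h/∂x = (347.9 − 348.0) / (180 − 0) = -0.0005556
∂h/∂y = (348.1 − 348.0) / (-205 − 0) = -0.0004878
|∇h| = √(-0.0005556² + -0.0004878²) = 0.0007394

0.00074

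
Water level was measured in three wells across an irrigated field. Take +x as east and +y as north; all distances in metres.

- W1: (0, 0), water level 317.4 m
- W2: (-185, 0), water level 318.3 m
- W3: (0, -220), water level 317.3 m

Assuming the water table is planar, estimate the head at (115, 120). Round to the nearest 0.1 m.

∂h/∂x = (318.3 − 317.4) / (-185 − 0) = -0.004865
∂h/∂y = (317.3 − 317.4) / (-220 − 0) = +0.0004545
h(115, 120) = 317.4 + (-0.004865)·(115) + (+0.0004545)·(120) = 317.4 -0.559 +0.055 = 316.895 m.

316.9 m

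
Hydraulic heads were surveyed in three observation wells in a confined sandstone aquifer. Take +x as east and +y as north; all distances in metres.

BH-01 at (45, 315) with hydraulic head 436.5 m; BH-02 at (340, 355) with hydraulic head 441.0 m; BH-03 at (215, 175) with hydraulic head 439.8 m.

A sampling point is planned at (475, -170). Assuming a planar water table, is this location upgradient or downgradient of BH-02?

upgradient

Taking BH-01 as reference: BH-02−BH-01 = (295, 40, +4.5); BH-03−BH-01 = (170, -140, +3.3).
Solve a·Δx + b·Δy = Δh: det = 295·(-140) − 170·40 = -48100.
∂h/∂x = [(+4.5)·(-140) − (+3.3)·40] / -48100 = +0.01584
∂h/∂y = [295·(+3.3) − 170·(+4.5)] / -48100 = -0.004335
Head at (475, -170) = 436.5 + (+0.01584)·(430) + (-0.004335)·(-485) = 445.41 m.
That is higher than the 441.0 m at BH-02, so the point is upgradient.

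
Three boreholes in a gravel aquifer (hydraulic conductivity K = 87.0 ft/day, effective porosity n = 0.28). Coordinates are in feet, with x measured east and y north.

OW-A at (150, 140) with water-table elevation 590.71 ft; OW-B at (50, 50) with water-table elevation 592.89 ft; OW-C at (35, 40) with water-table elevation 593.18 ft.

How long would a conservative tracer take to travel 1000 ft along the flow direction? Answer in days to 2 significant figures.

Three-point gradient (reference OW-A): Δ to OW-B = (-100, -90, +2.18), Δ to OW-C = (-115, -100, +2.47).
∂h/∂x = -0.01229, ∂h/∂y = -0.01057 (det = -350).
|∇h| = √(-0.01229² + -0.01057²) = 0.01621
Seepage velocity v = K·i/n = 87.0 × 0.01621 / 0.28 = 5.037 ft/day.
t = 1000 / 5.037 = 198.5 days.

200 days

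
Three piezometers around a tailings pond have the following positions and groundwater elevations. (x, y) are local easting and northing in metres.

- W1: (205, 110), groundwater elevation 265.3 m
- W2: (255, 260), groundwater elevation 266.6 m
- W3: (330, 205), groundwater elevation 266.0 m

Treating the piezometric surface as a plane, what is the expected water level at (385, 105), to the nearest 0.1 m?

265.0 m

With h = a·x + b·y + c and W1 as origin, the differences give:
  50·a + 150·b = +1.3
  125·a + 95·b = +0.7
Eliminate b (×95 and ×150, subtract): -14000·a = 18.50 → a = ∂h/∂x = -0.001321
Back-substitute: b = ∂h/∂y = +0.009107.
h(385, 105) = 265.3 + (-0.001321)·(180) + (+0.009107)·(-5) = 265.3 -0.238 -0.046 = 265.017 m.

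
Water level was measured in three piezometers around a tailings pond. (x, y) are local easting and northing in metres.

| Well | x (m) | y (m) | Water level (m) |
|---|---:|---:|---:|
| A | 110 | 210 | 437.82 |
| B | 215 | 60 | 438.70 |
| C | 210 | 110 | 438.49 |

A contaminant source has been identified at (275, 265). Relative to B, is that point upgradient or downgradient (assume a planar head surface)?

downgradient

Differences from A: to B (Δx, Δy, Δh) = (105, -150, +0.88); to C = (100, -100, +0.67).
Determinant of the coordinate differences = 105·(-100) − 100·(-150) = 4500.
∂h/∂x = [(+0.88)·(-100) − (+0.67)·(-150)] / 4500 = +0.002778
∂h/∂y = [105·(+0.67) − 100·(+0.88)] / 4500 = -0.003922
Head at (275, 265) = 437.82 + (+0.002778)·(165) + (-0.003922)·(55) = 438.06 m.
That is lower than the 438.70 m at B, so the point is downgradient.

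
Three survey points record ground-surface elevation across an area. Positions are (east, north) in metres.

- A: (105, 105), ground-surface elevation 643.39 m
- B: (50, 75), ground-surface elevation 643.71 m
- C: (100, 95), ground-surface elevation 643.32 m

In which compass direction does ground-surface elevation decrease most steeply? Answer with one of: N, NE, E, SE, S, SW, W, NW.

With z = a·x + b·y + c and A as origin, the differences give:
  (-55)·a + (-30)·b = +0.32
  (-5)·a + (-10)·b = -0.07
Eliminate b (×(-10) and ×(-30), subtract): 400·a = -5.300 → a = ∂z/∂x = -0.01325
Back-substitute: b = ∂z/∂y = +0.01362.
Steepest decrease is along −∇f = (+0.01325 E, -0.01362 N) → southeast.

SE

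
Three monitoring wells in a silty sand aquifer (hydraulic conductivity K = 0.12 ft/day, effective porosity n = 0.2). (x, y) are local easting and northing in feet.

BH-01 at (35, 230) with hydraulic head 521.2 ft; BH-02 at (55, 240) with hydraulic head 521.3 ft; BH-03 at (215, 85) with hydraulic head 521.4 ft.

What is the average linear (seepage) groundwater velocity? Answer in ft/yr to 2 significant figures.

Differences from BH-01: to BH-02 (Δx, Δy, Δh) = (20, 10, +0.1); to BH-03 = (180, -145, +0.2).
Solve a·Δx + b·Δy = Δh: det = 20·(-145) − 180·10 = -4700.
∂h/∂x = [(+0.1)·(-145) − (+0.2)·10] / -4700 = +0.003511
∂h/∂y = [20·(+0.2) − 180·(+0.1)] / -4700 = +0.002979
|∇h| = √(0.003511² + 0.002979²) = 0.004605
Seepage velocity v = K·i/n = 0.12 × 0.004605 / 0.2 = 0.002763 ft/day = 1.009 ft/yr.

1.0 ft/yr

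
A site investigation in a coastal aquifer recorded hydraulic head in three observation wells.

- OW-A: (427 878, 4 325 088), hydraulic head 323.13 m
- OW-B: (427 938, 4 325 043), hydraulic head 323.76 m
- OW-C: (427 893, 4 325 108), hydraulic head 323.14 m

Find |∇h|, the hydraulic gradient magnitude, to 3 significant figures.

0.00841

With h = a·x + b·y + c and OW-A as origin, the differences give:
  60·a + (-45)·b = +0.63
  15·a + 20·b = +0.01
Eliminate b (×20 and ×(-45), subtract): 1875·a = 13.050 → a = ∂h/∂x = +0.006960
Back-substitute: b = ∂h/∂y = -0.004720.
|∇h| = √(0.006960² + -0.004720²) = 0.00841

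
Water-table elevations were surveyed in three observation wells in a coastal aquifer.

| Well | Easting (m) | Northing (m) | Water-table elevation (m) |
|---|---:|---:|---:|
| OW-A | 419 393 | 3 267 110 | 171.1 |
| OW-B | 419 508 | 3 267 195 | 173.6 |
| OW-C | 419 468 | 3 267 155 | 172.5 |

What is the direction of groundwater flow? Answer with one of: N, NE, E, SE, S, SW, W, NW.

S

Differences from OW-A: to OW-B (Δx, Δy, Δh) = (115, 85, +2.5); to OW-C = (75, 45, +1.4).
Determinant of the coordinate differences = 115·45 − 75·85 = -1200.
∂h/∂x = [(+2.5)·45 − (+1.4)·85] / -1200 = +0.005417
∂h/∂y = [115·(+1.4) − 75·(+2.5)] / -1200 = +0.02208
Flow = −∇h = (-0.005417 east, -0.02208 north), which points south.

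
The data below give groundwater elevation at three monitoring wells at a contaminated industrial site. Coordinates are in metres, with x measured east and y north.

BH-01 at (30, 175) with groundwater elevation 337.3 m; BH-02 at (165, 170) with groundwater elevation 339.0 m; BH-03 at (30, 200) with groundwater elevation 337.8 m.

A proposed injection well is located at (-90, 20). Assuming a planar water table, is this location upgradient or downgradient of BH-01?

Taking BH-01 as reference: BH-02−BH-01 = (135, -5, +1.7); BH-03−BH-01 = (0, 25, +0.5).
Solve a·Δx + b·Δy = Δh: det = 135·25 − 0·(-5) = 3375.
∂h/∂x = [(+1.7)·25 − (+0.5)·(-5)] / 3375 = +0.01333
∂h/∂y = [135·(+0.5) − 0·(+1.7)] / 3375 = +0.02000
Head at (-90, 20) = 337.3 + (+0.01333)·(-120) + (+0.02000)·(-155) = 332.60 m.
That is lower than the 337.3 m at BH-01, so the point is downgradient.

downgradient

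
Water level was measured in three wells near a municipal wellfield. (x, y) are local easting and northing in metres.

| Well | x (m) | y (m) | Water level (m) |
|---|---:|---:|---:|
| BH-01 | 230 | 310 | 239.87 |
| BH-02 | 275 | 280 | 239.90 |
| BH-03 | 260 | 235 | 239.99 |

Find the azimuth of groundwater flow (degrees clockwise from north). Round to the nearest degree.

Taking BH-01 as reference: BH-02−BH-01 = (45, -30, +0.03); BH-03−BH-01 = (30, -75, +0.12).
Solve a·Δx + b·Δy = Δh: det = 45·(-75) − 30·(-30) = -2475.
∂h/∂x = [(+0.03)·(-75) − (+0.12)·(-30)] / -2475 = -0.0005455
∂h/∂y = [45·(+0.12) − 30·(+0.03)] / -2475 = -0.001818
Flow direction (−∇h) has components (+0.0005455 E, +0.001818 N).
Azimuth = atan2(E, N) = atan2(+0.0005455, +0.001818) = 16.7° ≈ 017°.

017°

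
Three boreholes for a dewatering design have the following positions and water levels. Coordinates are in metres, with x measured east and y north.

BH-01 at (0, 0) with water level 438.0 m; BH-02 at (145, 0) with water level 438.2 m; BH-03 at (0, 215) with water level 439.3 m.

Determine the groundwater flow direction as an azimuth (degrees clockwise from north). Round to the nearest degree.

193°

∂h/∂x = (438.2 − 438.0) / (145 − 0) = +0.001379
∂h/∂y = (439.3 − 438.0) / (215 − 0) = +0.006047
Flow direction (−∇h) has components (-0.001379 E, -0.006047 N).
Azimuth = atan2(E, N) = atan2(-0.001379, -0.006047) = 192.9° ≈ 193°.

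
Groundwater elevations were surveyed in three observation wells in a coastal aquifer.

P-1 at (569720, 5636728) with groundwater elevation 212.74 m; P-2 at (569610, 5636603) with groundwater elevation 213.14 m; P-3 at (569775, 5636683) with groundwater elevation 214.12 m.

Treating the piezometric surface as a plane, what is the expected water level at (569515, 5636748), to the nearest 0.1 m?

Differences from P-1: to P-2 (Δx, Δy, Δh) = (-110, -125, +0.40); to P-3 = (55, -45, +1.38).
Solve a·Δx + b·Δy = Δh: det = (-110)·(-45) − 55·(-125) = 11825.
∂h/∂x = [(+0.40)·(-45) − (+1.38)·(-125)] / 11825 = +0.01307
∂h/∂y = [(-110)·(+1.38) − 55·(+0.40)] / 11825 = -0.01470
h(569515, 5636748) = 212.74 + (+0.01307)·(-205) + (-0.01470)·(20) = 212.74 -2.678 -0.294 = 209.768 m.

209.8 m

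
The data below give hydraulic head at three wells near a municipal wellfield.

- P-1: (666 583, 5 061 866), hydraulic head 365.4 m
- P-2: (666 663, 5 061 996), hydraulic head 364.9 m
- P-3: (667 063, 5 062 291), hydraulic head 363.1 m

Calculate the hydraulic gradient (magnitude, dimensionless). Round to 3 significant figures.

Differences from P-1: to P-2 (Δx, Δy, Δh) = (80, 130, -0.5); to P-3 = (480, 425, -2.3).
Determinant of the coordinate differences = 80·425 − 480·130 = -28400.
∂h/∂x = [(-0.5)·425 − (-2.3)·130] / -28400 = -0.003046
∂h/∂y = [80·(-2.3) − 480·(-0.5)] / -28400 = -0.001972
|∇h| = √(-0.003046² + -0.001972²) = 0.003629

0.00363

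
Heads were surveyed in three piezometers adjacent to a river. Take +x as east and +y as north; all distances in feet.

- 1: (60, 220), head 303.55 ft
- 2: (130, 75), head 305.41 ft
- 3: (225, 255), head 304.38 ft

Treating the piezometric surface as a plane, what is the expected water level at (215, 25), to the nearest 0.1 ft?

306.5 ft

With h = a·x + b·y + c and 1 as origin, the differences give:
  70·a + (-145)·b = +1.86
  165·a + 35·b = +0.83
Eliminate b (×35 and ×(-145), subtract): 26375·a = 185.450 → a = ∂h/∂x = +0.007031
Back-substitute: b = ∂h/∂y = -0.009433.
h(215, 25) = 303.55 + (+0.007031)·(155) + (-0.009433)·(-195) = 303.55 +1.090 +1.839 = 306.479 ft.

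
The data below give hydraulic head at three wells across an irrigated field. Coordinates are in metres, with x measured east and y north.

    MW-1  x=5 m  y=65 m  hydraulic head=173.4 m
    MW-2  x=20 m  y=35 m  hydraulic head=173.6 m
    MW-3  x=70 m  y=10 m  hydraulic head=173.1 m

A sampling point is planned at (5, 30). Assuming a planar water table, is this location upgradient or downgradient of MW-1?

upgradient

Taking MW-1 as reference: MW-2−MW-1 = (15, -30, +0.2); MW-3−MW-1 = (65, -55, -0.3).
Solve a·Δx + b·Δy = Δh: det = 15·(-55) − 65·(-30) = 1125.
∂h/∂x = [(+0.2)·(-55) − (-0.3)·(-30)] / 1125 = -0.01778
∂h/∂y = [15·(-0.3) − 65·(+0.2)] / 1125 = -0.01556
Head at (5, 30) = 173.4 + (-0.01778)·(0) + (-0.01556)·(-35) = 173.94 m.
That is higher than the 173.4 m at MW-1, so the point is upgradient.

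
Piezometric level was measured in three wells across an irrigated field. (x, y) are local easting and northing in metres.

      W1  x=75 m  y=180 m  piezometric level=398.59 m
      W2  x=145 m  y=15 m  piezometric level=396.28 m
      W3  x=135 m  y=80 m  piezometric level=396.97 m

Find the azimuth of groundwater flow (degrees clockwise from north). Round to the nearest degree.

125°

With h = a·x + b·y + c and W1 as origin, the differences give:
  70·a + (-165)·b = -2.31
  60·a + (-100)·b = -1.62
Eliminate b (×(-100) and ×(-165), subtract): 2900·a = -36.300 → a = ∂h/∂x = -0.01252
Back-substitute: b = ∂h/∂y = +0.008690.
Flow direction (−∇h) has components (+0.01252 E, -0.008690 N).
Azimuth = atan2(E, N) = atan2(+0.01252, -0.008690) = 124.8° ≈ 125°.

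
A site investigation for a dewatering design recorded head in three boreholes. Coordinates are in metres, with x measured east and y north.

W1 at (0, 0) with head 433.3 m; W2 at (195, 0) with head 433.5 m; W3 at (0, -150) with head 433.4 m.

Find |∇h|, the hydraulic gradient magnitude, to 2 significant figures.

0.0012

∂h/∂x = (433.5 − 433.3) / (195 − 0) = +0.001026
∂h/∂y = (433.4 − 433.3) / (-150 − 0) = -0.0006667
|∇h| = √(0.001026² + -0.0006667²) = 0.001224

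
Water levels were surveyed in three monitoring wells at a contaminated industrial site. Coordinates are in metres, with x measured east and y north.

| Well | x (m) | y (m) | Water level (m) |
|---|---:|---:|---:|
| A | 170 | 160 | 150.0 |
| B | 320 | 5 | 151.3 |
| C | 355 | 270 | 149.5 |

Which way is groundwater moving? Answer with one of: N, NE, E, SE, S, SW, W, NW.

With h = a·x + b·y + c and A as origin, the differences give:
  150·a + (-155)·b = +1.3
  185·a + 110·b = -0.5
Eliminate b (×110 and ×(-155), subtract): 45175·a = 65.50 → a = ∂h/∂x = +0.001450
Back-substitute: b = ∂h/∂y = -0.006984.
Flow = −∇h = (-0.001450 east, +0.006984 north), which points north.

N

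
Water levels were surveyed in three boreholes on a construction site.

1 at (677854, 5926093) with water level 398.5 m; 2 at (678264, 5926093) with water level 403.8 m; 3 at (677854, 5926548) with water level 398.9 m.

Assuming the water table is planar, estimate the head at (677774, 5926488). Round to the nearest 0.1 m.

∂h/∂x = (403.8 − 398.5) / (678264 − 677854) = +0.01293
∂h/∂y = (398.9 − 398.5) / (5926548 − 5926093) = +0.0008791
h(677774, 5926488) = 398.5 + (+0.01293)·(-80) + (+0.0008791)·(395) = 398.5 -1.034 +0.347 = 397.813 m.

397.8 m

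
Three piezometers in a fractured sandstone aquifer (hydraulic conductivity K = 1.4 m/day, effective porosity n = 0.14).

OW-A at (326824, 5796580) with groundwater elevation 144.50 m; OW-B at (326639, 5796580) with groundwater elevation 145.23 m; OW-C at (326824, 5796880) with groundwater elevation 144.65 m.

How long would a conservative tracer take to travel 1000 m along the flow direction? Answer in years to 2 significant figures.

69 years

∂h/∂x = (145.23 − 144.50) / (326639 − 326824) = -0.003946
∂h/∂y = (144.65 − 144.50) / (5796880 − 5796580) = +0.0005000
|∇h| = √(-0.003946² + 0.0005000²) = 0.003978
Seepage velocity v = K·i/n = 1.4 × 0.003978 / 0.14 = 0.03978 m/day.
t = 1000 / 0.03978 = 2.514e+04 days = 68.8 years.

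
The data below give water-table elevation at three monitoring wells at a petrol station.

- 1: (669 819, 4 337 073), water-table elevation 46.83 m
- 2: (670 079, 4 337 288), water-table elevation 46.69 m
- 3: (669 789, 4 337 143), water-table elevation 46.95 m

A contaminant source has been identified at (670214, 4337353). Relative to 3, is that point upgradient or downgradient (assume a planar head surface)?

downgradient

Differences from 1: to 2 (Δx, Δy, Δh) = (260, 215, -0.14); to 3 = (-30, 70, +0.12).
Determinant of the coordinate differences = 260·70 − (-30)·215 = 24650.
∂h/∂x = [(-0.14)·70 − (+0.12)·215] / 24650 = -0.001444
∂h/∂y = [260·(+0.12) − (-30)·(-0.14)] / 24650 = +0.001095
Head at (670214, 4337353) = 46.83 + (-0.001444)·(395) + (+0.001095)·(280) = 46.57 m.
That is lower than the 46.95 m at 3, so the point is downgradient.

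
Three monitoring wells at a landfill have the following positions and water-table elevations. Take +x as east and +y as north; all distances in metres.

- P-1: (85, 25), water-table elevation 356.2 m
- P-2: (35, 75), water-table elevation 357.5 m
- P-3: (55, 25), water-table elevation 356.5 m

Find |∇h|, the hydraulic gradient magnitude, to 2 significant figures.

0.019

Taking P-1 as reference: P-2−P-1 = (-50, 50, +1.3); P-3−P-1 = (-30, 0, +0.3).
Solve a·Δx + b·Δy = Δh: det = (-50)·0 − (-30)·50 = 1500.
∂h/∂x = [(+1.3)·0 − (+0.3)·50] / 1500 = -0.01000
∂h/∂y = [(-50)·(+0.3) − (-30)·(+1.3)] / 1500 = +0.01600
|∇h| = √(-0.01000² + 0.01600²) = 0.01887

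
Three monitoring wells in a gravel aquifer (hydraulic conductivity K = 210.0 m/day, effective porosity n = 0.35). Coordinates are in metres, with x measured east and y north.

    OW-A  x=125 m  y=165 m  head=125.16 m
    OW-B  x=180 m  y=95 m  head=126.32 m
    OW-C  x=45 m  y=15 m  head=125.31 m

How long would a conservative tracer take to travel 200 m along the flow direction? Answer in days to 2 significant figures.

With h = a·x + b·y + c and OW-A as origin, the differences give:
  55·a + (-70)·b = +1.16
  (-80)·a + (-150)·b = +0.15
Eliminate b (×(-150) and ×(-70), subtract): -13850·a = -163.500 → a = ∂h/∂x = +0.01181
Back-substitute: b = ∂h/∂y = -0.007296.
|∇h| = √(0.01181² + -0.007296²) = 0.01388
Seepage velocity v = K·i/n = 210.0 × 0.01388 / 0.35 = 8.328 m/day.
t = 200 / 8.328 = 24.02 days.

24 days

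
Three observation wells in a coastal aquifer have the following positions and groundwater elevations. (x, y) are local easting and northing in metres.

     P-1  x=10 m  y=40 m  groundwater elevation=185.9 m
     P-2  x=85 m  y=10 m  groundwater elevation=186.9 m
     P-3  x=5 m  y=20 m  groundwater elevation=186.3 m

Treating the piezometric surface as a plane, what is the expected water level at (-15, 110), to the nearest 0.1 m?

Taking P-1 as reference: P-2−P-1 = (75, -30, +1.0); P-3−P-1 = (-5, -20, +0.4).
Determinant of the coordinate differences = 75·(-20) − (-5)·(-30) = -1650.
∂h/∂x = [(+1.0)·(-20) − (+0.4)·(-30)] / -1650 = +0.004848
∂h/∂y = [75·(+0.4) − (-5)·(+1.0)] / -1650 = -0.02121
h(-15, 110) = 185.9 + (+0.004848)·(-25) + (-0.02121)·(70) = 185.9 -0.121 -1.485 = 184.294 m.

184.3 m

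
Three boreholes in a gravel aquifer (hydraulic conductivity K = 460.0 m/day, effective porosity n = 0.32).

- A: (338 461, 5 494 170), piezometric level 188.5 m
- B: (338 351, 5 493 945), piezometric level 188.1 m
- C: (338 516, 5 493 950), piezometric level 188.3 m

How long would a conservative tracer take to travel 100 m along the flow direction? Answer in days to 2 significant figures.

41 days

With h = a·x + b·y + c and A as origin, the differences give:
  (-110)·a + (-225)·b = -0.4
  55·a + (-220)·b = -0.2
Eliminate b (×(-220) and ×(-225), subtract): 36575·a = 43.00 → a = ∂h/∂x = +0.001176
Back-substitute: b = ∂h/∂y = +0.001203.
|∇h| = √(0.001176² + 0.001203²) = 0.001682
Seepage velocity v = K·i/n = 460.0 × 0.001682 / 0.32 = 2.418 m/day.
t = 100 / 2.418 = 41.36 days.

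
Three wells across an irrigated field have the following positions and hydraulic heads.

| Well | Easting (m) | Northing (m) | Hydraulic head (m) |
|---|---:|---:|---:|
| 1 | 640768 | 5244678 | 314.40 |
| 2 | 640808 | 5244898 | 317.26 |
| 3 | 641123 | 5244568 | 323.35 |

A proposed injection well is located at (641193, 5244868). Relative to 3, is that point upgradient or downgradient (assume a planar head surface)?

upgradient

Differences from 1: to 2 (Δx, Δy, Δh) = (40, 220, +2.86); to 3 = (355, -110, +8.95).
Determinant of the coordinate differences = 40·(-110) − 355·220 = -82500.
∂h/∂x = [(+2.86)·(-110) − (+8.95)·220] / -82500 = +0.02768
∂h/∂y = [40·(+8.95) − 355·(+2.86)] / -82500 = +0.007967
Head at (641193, 5244868) = 314.40 + (+0.02768)·(425) + (+0.007967)·(190) = 327.68 m.
That is higher than the 323.35 m at 3, so the point is upgradient.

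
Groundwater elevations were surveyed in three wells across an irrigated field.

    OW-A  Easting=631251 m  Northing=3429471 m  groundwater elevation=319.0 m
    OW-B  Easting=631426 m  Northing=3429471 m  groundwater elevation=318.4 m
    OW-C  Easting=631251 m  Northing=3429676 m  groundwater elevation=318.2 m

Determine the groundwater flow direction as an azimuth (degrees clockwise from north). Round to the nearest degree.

∂h/∂x = (318.4 − 319.0) / (631426 − 631251) = -0.003429
∂h/∂y = (318.2 − 319.0) / (3429676 − 3429471) = -0.003902
Flow direction (−∇h) has components (+0.003429 E, +0.003902 N).
Azimuth = atan2(E, N) = atan2(+0.003429, +0.003902) = 41.3° ≈ 041°.

041°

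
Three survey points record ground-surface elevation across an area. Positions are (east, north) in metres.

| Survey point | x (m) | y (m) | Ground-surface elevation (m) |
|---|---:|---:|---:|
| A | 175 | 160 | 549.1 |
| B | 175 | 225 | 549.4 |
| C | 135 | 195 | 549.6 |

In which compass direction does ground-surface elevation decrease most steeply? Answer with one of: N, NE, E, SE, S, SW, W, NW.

SE

Taking A as reference: B−A = (0, 65, +0.3); C−A = (-40, 35, +0.5).
Determinant of the coordinate differences = 0·35 − (-40)·65 = 2600.
∂z/∂x = [(+0.3)·35 − (+0.5)·65] / 2600 = -0.008462
∂z/∂y = [0·(+0.5) − (-40)·(+0.3)] / 2600 = +0.004615
Steepest decrease is along −∇f = (+0.008462 E, -0.004615 N) → southeast.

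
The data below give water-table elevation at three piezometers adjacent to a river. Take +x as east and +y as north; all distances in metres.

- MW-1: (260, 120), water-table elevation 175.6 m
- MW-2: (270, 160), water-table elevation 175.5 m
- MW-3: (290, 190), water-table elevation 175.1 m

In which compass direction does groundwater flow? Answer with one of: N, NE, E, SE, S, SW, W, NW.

E

Three-point gradient (reference MW-1): Δ to MW-2 = (10, 40, -0.1), Δ to MW-3 = (30, 70, -0.5).
∂h/∂x = -0.02600, ∂h/∂y = +0.004000 (det = -500).
Flow = −∇h = (+0.02600 east, -0.004000 north), which points east.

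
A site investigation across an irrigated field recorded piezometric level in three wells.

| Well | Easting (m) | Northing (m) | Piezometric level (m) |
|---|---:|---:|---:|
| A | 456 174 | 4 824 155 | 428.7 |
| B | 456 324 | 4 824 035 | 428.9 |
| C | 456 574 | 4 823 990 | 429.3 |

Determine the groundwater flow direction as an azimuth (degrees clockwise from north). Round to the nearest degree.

Differences from A: to B (Δx, Δy, Δh) = (150, -120, +0.2); to C = (400, -165, +0.6).
Solve a·Δx + b·Δy = Δh: det = 150·(-165) − 400·(-120) = 23250.
∂h/∂x = [(+0.2)·(-165) − (+0.6)·(-120)] / 23250 = +0.001677
∂h/∂y = [150·(+0.6) − 400·(+0.2)] / 23250 = +0.0004301
Flow direction (−∇h) has components (-0.001677 E, -0.0004301 N).
Azimuth = atan2(E, N) = atan2(-0.001677, -0.0004301) = 255.6° ≈ 256°.

256°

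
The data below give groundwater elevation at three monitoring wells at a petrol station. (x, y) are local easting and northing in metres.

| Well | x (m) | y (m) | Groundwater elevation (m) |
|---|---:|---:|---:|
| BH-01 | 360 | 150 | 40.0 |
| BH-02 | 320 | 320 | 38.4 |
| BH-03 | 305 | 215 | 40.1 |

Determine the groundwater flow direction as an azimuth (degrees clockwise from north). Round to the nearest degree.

053°

Differences from BH-01: to BH-02 (Δx, Δy, Δh) = (-40, 170, -1.6); to BH-03 = (-55, 65, +0.1).
Determinant of the coordinate differences = (-40)·65 − (-55)·170 = 6750.
∂h/∂x = [(-1.6)·65 − (+0.1)·170] / 6750 = -0.01793
∂h/∂y = [(-40)·(+0.1) − (-55)·(-1.6)] / 6750 = -0.01363
Flow direction (−∇h) has components (+0.01793 E, +0.01363 N).
Azimuth = atan2(E, N) = atan2(+0.01793, +0.01363) = 52.8° ≈ 053°.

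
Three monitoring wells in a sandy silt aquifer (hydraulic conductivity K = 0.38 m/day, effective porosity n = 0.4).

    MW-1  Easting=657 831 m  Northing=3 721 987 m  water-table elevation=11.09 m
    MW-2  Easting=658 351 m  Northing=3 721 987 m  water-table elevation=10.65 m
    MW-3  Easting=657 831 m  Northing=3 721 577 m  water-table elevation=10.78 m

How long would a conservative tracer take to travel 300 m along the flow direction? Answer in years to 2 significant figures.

∂h/∂x = (10.65 − 11.09) / (658351 − 657831) = -0.0008462
∂h/∂y = (10.78 − 11.09) / (3721577 − 3721987) = +0.0007561
|∇h| = √(-0.0008462² + 0.0007561²) = 0.001135
Seepage velocity v = K·i/n = 0.38 × 0.001135 / 0.4 = 0.001078 m/day.
t = 300 / 0.001078 = 2.783e+05 days = 762 years.

760 years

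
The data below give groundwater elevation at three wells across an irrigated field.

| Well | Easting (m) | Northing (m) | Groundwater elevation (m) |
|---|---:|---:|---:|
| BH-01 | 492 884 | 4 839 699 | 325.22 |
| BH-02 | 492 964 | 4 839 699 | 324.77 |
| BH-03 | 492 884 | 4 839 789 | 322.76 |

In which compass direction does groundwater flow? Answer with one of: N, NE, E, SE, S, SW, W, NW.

N

∂h/∂x = (324.77 − 325.22) / (492964 − 492884) = -0.005625
∂h/∂y = (322.76 − 325.22) / (4839789 − 4839699) = -0.02733
Flow = −∇h = (+0.005625 east, +0.02733 north), which points north.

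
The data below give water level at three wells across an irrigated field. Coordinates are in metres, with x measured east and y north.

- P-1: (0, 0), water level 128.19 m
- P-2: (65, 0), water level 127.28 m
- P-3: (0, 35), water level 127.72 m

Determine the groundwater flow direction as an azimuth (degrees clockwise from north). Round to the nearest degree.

046°

∂h/∂x = (127.28 − 128.19) / (65 − 0) = -0.01400
∂h/∂y = (127.72 − 128.19) / (35 − 0) = -0.01343
Flow direction (−∇h) has components (+0.01400 E, +0.01343 N).
Azimuth = atan2(E, N) = atan2(+0.01400, +0.01343) = 46.2° ≈ 046°.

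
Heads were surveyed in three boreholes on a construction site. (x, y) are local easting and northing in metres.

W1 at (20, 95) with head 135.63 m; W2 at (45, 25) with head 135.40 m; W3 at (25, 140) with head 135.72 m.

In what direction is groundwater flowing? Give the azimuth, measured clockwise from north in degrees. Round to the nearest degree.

Three-point gradient (reference W1): Δ to W2 = (25, -70, -0.23), Δ to W3 = (5, 45, +0.09).
∂h/∂x = -0.002746, ∂h/∂y = +0.002305 (det = 1475).
Flow direction (−∇h) has components (+0.002746 E, -0.002305 N).
Azimuth = atan2(E, N) = atan2(+0.002746, -0.002305) = 130.0° ≈ 130°.

130°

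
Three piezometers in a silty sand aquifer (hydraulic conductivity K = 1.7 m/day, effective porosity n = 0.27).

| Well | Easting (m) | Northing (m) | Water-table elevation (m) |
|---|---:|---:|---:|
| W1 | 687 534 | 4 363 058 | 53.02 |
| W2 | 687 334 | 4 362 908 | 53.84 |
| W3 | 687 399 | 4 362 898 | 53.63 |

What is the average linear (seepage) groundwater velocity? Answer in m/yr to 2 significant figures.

8.1 m/yr

Differences from W1: to W2 (Δx, Δy, Δh) = (-200, -150, +0.82); to W3 = (-135, -160, +0.61).
Determinant of the coordinate differences = (-200)·(-160) − (-135)·(-150) = 11750.
∂h/∂x = [(+0.82)·(-160) − (+0.61)·(-150)] / 11750 = -0.003379
∂h/∂y = [(-200)·(+0.61) − (-135)·(+0.82)] / 11750 = -0.0009617
|∇h| = √(-0.003379² + -0.0009617²) = 0.003513
Seepage velocity v = K·i/n = 1.7 × 0.003513 / 0.27 = 0.02212 m/day = 8.079 m/yr.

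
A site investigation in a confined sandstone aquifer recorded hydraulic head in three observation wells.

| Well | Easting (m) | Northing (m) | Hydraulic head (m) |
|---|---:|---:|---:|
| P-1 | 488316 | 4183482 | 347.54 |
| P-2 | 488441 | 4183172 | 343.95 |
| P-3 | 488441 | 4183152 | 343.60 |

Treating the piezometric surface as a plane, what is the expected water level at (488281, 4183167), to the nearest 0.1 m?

341.5 m

Differences from P-1: to P-2 (Δx, Δy, Δh) = (125, -310, -3.59); to P-3 = (125, -330, -3.94).
Determinant of the coordinate differences = 125·(-330) − 125·(-310) = -2500.
∂h/∂x = [(-3.59)·(-330) − (-3.94)·(-310)] / -2500 = +0.01468
∂h/∂y = [125·(-3.94) − 125·(-3.59)] / -2500 = +0.01750
h(488281, 4183167) = 347.54 + (+0.01468)·(-35) + (+0.01750)·(-315) = 347.54 -0.514 -5.512 = 341.514 m.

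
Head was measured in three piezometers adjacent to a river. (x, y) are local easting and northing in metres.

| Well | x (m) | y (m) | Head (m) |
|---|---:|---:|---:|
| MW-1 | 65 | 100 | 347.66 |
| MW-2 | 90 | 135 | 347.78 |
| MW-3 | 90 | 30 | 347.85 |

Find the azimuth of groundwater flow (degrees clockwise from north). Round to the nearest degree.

Taking MW-1 as reference: MW-2−MW-1 = (25, 35, +0.12); MW-3−MW-1 = (25, -70, +0.19).
Determinant of the coordinate differences = 25·(-70) − 25·35 = -2625.
∂h/∂x = [(+0.12)·(-70) − (+0.19)·35] / -2625 = +0.005733
∂h/∂y = [25·(+0.19) − 25·(+0.12)] / -2625 = -0.0006667
Flow direction (−∇h) has components (-0.005733 E, +0.0006667 N).
Azimuth = atan2(E, N) = atan2(-0.005733, +0.0006667) = 276.6° ≈ 277°.

277°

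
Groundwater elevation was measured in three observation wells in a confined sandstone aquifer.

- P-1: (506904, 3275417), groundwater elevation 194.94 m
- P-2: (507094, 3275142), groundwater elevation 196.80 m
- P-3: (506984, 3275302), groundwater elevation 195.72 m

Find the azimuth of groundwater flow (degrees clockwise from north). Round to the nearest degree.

With h = a·x + b·y + c and P-1 as origin, the differences give:
  190·a + (-275)·b = +1.86
  80·a + (-115)·b = +0.78
Eliminate b (×(-115) and ×(-275), subtract): 150·a = 0.600 → a = ∂h/∂x = +0.004000
Back-substitute: b = ∂h/∂y = -0.004000.
Flow direction (−∇h) has components (-0.004000 E, +0.004000 N).
Azimuth = atan2(E, N) = atan2(-0.004000, +0.004000) = 315.0° ≈ 315°.

315°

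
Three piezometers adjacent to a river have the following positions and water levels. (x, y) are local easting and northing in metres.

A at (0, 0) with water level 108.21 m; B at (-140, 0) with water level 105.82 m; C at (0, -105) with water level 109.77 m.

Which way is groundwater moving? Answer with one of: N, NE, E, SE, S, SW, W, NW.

∂h/∂x = (105.82 − 108.21) / (-140 − 0) = +0.01707
∂h/∂y = (109.77 − 108.21) / (-105 − 0) = -0.01486
Flow = −∇h = (-0.01707 east, +0.01486 north), which points northwest.

NW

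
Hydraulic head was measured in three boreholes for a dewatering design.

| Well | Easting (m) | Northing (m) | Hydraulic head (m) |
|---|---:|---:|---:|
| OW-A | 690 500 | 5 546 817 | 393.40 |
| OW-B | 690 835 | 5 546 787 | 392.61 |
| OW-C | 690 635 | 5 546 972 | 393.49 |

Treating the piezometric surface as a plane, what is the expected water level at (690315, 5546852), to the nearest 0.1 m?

Three-point gradient (reference OW-A): Δ to OW-B = (335, -30, -0.79), Δ to OW-C = (135, 155, +0.09).
∂h/∂x = -0.002139, ∂h/∂y = +0.002444 (det = 55975).
h(690315, 5546852) = 393.40 + (-0.002139)·(-185) + (+0.002444)·(35) = 393.40 +0.396 +0.086 = 393.881 m.

393.9 m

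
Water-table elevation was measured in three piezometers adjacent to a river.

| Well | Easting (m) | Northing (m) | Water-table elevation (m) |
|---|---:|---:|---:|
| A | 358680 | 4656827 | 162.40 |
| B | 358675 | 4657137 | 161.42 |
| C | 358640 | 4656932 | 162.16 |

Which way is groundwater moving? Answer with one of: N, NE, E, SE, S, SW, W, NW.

With h = a·x + b·y + c and A as origin, the differences give:
  (-5)·a + 310·b = -0.98
  (-40)·a + 105·b = -0.24
Eliminate b (×105 and ×310, subtract): 11875·a = -28.500 → a = ∂h/∂x = -0.002400
Back-substitute: b = ∂h/∂y = -0.003200.
Flow = −∇h = (+0.002400 east, +0.003200 north), which points northeast.

NE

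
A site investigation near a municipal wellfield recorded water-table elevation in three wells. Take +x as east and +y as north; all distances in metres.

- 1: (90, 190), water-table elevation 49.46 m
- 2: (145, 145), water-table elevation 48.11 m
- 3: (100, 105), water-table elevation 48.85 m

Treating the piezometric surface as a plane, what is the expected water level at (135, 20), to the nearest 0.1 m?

Three-point gradient (reference 1): Δ to 2 = (55, -45, -1.35), Δ to 3 = (10, -85, -0.61).
∂h/∂x = -0.02066, ∂h/∂y = +0.004746 (det = -4225).
h(135, 20) = 49.46 + (-0.02066)·(45) + (+0.004746)·(-170) = 49.46 -0.930 -0.807 = 47.723 m.

47.7 m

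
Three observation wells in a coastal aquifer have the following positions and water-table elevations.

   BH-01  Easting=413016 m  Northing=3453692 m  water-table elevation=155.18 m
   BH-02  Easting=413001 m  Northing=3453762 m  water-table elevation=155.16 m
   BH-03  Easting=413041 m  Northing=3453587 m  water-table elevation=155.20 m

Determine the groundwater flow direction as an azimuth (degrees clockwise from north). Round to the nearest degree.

074°

Taking BH-01 as reference: BH-02−BH-01 = (-15, 70, -0.02); BH-03−BH-01 = (25, -105, +0.02).
Solve a·Δx + b·Δy = Δh: det = (-15)·(-105) − 25·70 = -175.
∂h/∂x = [(-0.02)·(-105) − (+0.02)·70] / -175 = -0.004000
∂h/∂y = [(-15)·(+0.02) − 25·(-0.02)] / -175 = -0.001143
Flow direction (−∇h) has components (+0.004000 E, +0.001143 N).
Azimuth = atan2(E, N) = atan2(+0.004000, +0.001143) = 74.1° ≈ 074°.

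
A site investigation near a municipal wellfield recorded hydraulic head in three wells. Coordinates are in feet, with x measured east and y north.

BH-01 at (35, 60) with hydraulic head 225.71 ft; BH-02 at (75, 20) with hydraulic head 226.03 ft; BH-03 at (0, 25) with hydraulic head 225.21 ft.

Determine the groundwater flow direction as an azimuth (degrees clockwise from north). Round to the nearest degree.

254°

With h = a·x + b·y + c and BH-01 as origin, the differences give:
  40·a + (-40)·b = +0.32
  (-35)·a + (-35)·b = -0.50
Eliminate b (×(-35) and ×(-40), subtract): -2800·a = -31.200 → a = ∂h/∂x = +0.01114
Back-substitute: b = ∂h/∂y = +0.003143.
Flow direction (−∇h) has components (-0.01114 E, -0.003143 N).
Azimuth = atan2(E, N) = atan2(-0.01114, -0.003143) = 254.2° ≈ 254°.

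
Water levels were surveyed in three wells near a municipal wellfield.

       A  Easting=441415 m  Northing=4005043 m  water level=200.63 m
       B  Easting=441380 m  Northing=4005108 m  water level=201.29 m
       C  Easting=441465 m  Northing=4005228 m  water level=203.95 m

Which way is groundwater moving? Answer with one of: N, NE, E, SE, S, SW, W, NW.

SW

Taking A as reference: B−A = (-35, 65, +0.66); C−A = (50, 185, +3.32).
Determinant of the coordinate differences = (-35)·185 − 50·65 = -9725.
∂h/∂x = [(+0.66)·185 − (+3.32)·65] / -9725 = +0.009635
∂h/∂y = [(-35)·(+3.32) − 50·(+0.66)] / -9725 = +0.01534
Flow = −∇h = (-0.009635 east, -0.01534 north), which points southwest.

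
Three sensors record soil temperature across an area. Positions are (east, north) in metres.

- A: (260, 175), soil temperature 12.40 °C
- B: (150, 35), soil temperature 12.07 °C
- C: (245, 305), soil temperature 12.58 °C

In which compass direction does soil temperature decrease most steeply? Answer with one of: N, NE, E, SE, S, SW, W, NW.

SW

Differences from A: to B (Δx, Δy, Δh) = (-110, -140, -0.33); to C = (-15, 130, +0.18).
Determinant of the coordinate differences = (-110)·130 − (-15)·(-140) = -16400.
∂T/∂x = [(-0.33)·130 − (+0.18)·(-140)] / -16400 = +0.001079
∂T/∂y = [(-110)·(+0.18) − (-15)·(-0.33)] / -16400 = +0.001509
Steepest decrease is along −∇f = (-0.001079 E, -0.001509 N) → southwest.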